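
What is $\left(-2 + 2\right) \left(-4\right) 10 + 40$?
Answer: $40$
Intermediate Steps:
$\left(-2 + 2\right) \left(-4\right) 10 + 40 = 0 \left(-4\right) 10 + 40 = 0 \cdot 10 + 40 = 0 + 40 = 40$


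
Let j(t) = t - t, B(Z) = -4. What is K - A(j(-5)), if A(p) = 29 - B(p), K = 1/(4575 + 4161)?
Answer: -288287/8736 ≈ -33.000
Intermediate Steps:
j(t) = 0
K = 1/8736 ≈ 0.00011447
A(p) = 33 (A(p) = 29 - 1*(-4) = 29 + 4 = 33)
K - A(j(-5)) = 1/8736 - 1*33 = 1/8736 - 33 = -288287/8736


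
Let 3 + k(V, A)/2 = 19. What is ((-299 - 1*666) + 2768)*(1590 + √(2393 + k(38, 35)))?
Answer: 2866770 + 9015*√97 ≈ 2.9556e+6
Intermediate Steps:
k(V, A) = 32 (k(V, A) = -6 + 2*19 = -6 + 38 = 32)
((-299 - 1*666) + 2768)*(1590 + √(2393 + k(38, 35))) = ((-299 - 1*666) + 2768)*(1590 + √(2393 + 32)) = ((-299 - 666) + 2768)*(1590 + √2425) = (-965 + 2768)*(1590 + 5*√97) = 1803*(1590 + 5*√97) = 2866770 + 9015*√97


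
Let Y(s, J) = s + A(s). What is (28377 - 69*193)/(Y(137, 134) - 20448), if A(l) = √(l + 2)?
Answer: -50980610/68756097 - 2510*√139/68756097 ≈ -0.74190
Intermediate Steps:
A(l) = √(2 + l)
Y(s, J) = s + √(2 + s)
(28377 - 69*193)/(Y(137, 134) - 20448) = (28377 - 69*193)/((137 + √(2 + 137)) - 20448) = (28377 - 13317)/((137 + √139) - 20448) = 15060/(-20311 + √139)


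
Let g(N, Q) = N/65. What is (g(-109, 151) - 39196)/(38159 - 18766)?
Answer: -2547849/1260545 ≈ -2.0212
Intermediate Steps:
g(N, Q) = N/65 (g(N, Q) = N*(1/65) = N/65)
(g(-109, 151) - 39196)/(38159 - 18766) = ((1/65)*(-109) - 39196)/(38159 - 18766) = (-109/65 - 39196)/19393 = -2547849/65*1/19393 = -2547849/1260545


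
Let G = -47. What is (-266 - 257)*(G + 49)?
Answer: -1046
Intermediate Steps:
(-266 - 257)*(G + 49) = (-266 - 257)*(-47 + 49) = -523*2 = -1046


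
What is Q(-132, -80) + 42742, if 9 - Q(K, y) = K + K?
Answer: 43015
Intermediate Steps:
Q(K, y) = 9 - 2*K (Q(K, y) = 9 - (K + K) = 9 - 2*K)
Q(-132, -80) + 42742 = (9 - 2*(-132)) + 42742 = (9 + 264) + 42742 = 273 + 42742 = 43015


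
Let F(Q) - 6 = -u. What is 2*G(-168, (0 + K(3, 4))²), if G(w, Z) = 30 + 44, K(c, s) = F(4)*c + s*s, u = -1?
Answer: 148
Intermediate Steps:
F(Q) = 7 (F(Q) = 6 - 1*(-1) = 6 + 1 = 7)
K(c, s) = s² + 7*c (K(c, s) = 7*c + s*s = 7*c + s² = s² + 7*c)
G(w, Z) = 74
2*G(-168, (0 + K(3, 4))²) = 2*74 = 148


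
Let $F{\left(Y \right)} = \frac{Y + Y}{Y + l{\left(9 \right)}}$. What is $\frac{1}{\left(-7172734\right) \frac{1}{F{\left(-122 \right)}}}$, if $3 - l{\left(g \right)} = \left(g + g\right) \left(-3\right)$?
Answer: $- \frac{122}{233113855} \approx -5.2335 \cdot 10^{-7}$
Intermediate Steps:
$l{\left(g \right)} = 3 + 6 g$ ($l{\left(g \right)} = 3 - \left(g + g\right) \left(-3\right) = 3 - 2 g \left(-3\right) = 3 - - 6 g = 3 + 6 g$)
$F{\left(Y \right)} = \frac{2 Y}{57 + Y}$ ($F{\left(Y \right)} = \frac{Y + Y}{Y + \left(3 + 6 \cdot 9\right)} = \frac{2 Y}{Y + \left(3 + 54\right)} = \frac{2 Y}{Y + 57} = \frac{2 Y}{57 + Y}$)
$\frac{1}{\left(-7172734\right) \frac{1}{F{\left(-122 \right)}}} = \frac{1}{\left(-7172734\right) \frac{1}{2 \left(-122\right) \frac{1}{57 - 122}}} = \frac{1}{\left(-7172734\right) \frac{1}{2 \left(-122\right) \frac{1}{-65}}} = \frac{1}{\left(-7172734\right) \frac{1}{2 \left(-122\right) \left(- \frac{1}{65}\right)}} = \frac{1}{\left(-7172734\right) \frac{1}{\frac{244}{65}}} = \frac{1}{\left(-7172734\right) \frac{65}{244}} = \frac{1}{- \frac{233113855}{122}} = - \frac{122}{233113855}$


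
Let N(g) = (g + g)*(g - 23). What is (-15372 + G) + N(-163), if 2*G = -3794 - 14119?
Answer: 72615/2 ≈ 36308.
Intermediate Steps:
G = -17913/2 (G = (-3794 - 14119)/2 = (1/2)*(-17913) = -17913/2 ≈ -8956.5)
N(g) = 2*g*(-23 + g) (N(g) = (2*g)*(-23 + g) = 2*g*(-23 + g))
(-15372 + G) + N(-163) = (-15372 - 17913/2) + 2*(-163)*(-23 - 163) = -48657/2 + 2*(-163)*(-186) = -48657/2 + 60636 = 72615/2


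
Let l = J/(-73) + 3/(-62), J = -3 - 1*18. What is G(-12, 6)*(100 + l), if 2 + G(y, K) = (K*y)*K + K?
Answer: -97088162/2263 ≈ -42902.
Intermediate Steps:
J = -21 (J = -3 - 18 = -21)
G(y, K) = -2 + K + y*K**2 (G(y, K) = -2 + ((K*y)*K + K) = -2 + (y*K**2 + K) = -2 + (K + y*K**2) = -2 + K + y*K**2)
l = 1083/4526 (l = -21/(-73) + 3/(-62) = -21*(-1/73) + 3*(-1/62) = 21/73 - 3/62 = 1083/4526 ≈ 0.23928)
G(-12, 6)*(100 + l) = (-2 + 6 - 12*6**2)*(100 + 1083/4526) = (-2 + 6 - 12*36)*(453683/4526) = (-2 + 6 - 432)*(453683/4526) = -428*453683/4526 = -97088162/2263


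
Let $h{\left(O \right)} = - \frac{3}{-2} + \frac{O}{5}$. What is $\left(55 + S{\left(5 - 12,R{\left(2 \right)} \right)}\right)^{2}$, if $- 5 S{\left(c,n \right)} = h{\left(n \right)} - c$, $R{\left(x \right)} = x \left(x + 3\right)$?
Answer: $\frac{279841}{100} \approx 2798.4$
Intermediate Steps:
$R{\left(x \right)} = x \left(3 + x\right)$
$h{\left(O \right)} = \frac{3}{2} + \frac{O}{5}$ ($h{\left(O \right)} = \left(-3\right) \left(- \frac{1}{2}\right) + O \frac{1}{5} = \frac{3}{2} + \frac{O}{5}$)
$S{\left(c,n \right)} = - \frac{3}{10} - \frac{n}{25} + \frac{c}{5}$ ($S{\left(c,n \right)} = - \frac{\left(\frac{3}{2} + \frac{n}{5}\right) - c}{5} = - \frac{\frac{3}{2} - c + \frac{n}{5}}{5} = - \frac{3}{10} - \frac{n}{25} + \frac{c}{5}$)
$\left(55 + S{\left(5 - 12,R{\left(2 \right)} \right)}\right)^{2} = \left(55 - \left(\frac{3}{10} - \frac{5 - 12}{5} + \frac{1}{25} \cdot 2 \left(3 + 2\right)\right)\right)^{2} = \left(55 - \left(\frac{3}{10} - \frac{5 - 12}{5} + \frac{1}{25} \cdot 2 \cdot 5\right)\right)^{2} = \left(55 - \frac{21}{10}\right)^{2} = \left(\frac{529}{10}\right)^{2} = \frac{279841}{100}$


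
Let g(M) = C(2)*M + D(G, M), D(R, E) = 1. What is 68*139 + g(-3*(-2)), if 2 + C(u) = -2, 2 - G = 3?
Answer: 9429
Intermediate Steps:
G = -1 (G = 2 - 1*3 = 2 - 3 = -1)
C(u) = -4 (C(u) = -2 - 2 = -4)
g(M) = 1 - 4*M (g(M) = -4*M + 1 = 1 - 4*M)
68*139 + g(-3*(-2)) = 68*139 + (1 - (-12)*(-2)) = 9452 + (1 - 4*6) = 9452 + (1 - 24) = 9452 - 23 = 9429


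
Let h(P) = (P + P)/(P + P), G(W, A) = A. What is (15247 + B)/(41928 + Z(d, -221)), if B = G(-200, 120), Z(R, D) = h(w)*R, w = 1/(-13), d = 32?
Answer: 15367/41960 ≈ 0.36623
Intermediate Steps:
w = -1/13 ≈ -0.076923
h(P) = 1 (h(P) = (2*P)/((2*P)) = (2*P)*(1/(2*P)) = 1)
Z(R, D) = R (Z(R, D) = 1*R = R)
B = 120
(15247 + B)/(41928 + Z(d, -221)) = (15247 + 120)/(41928 + 32) = 15367/41960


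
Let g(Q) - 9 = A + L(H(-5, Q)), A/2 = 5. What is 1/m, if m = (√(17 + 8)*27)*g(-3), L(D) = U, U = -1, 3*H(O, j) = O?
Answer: 1/2430 ≈ 0.00041152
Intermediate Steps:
A = 10 (A = 2*5 = 10)
H(O, j) = O/3
L(D) = -1
g(Q) = 18 (g(Q) = 9 + (10 - 1) = 9 + 9 = 18)
m = 2430 (m = (√(17 + 8)*27)*18 = (√25*27)*18 = (5*27)*18 = 135*18 = 2430)
1/m = 1/2430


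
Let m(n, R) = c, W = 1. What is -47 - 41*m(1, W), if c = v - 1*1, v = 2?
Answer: -88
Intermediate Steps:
c = 1 (c = 2 - 1*1 = 2 - 1 = 1)
m(n, R) = 1
-47 - 41*m(1, W) = -47 - 41*1 = -47 - 41 = -88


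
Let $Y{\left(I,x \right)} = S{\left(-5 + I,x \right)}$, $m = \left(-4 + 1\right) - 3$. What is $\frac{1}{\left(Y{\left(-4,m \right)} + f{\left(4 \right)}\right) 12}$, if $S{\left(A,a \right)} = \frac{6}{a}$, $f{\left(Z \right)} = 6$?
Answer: $\frac{1}{60} \approx 0.016667$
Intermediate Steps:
$m = -6$ ($m = -3 - 3 = -6$)
$Y{\left(I,x \right)} = \frac{6}{x}$
$\frac{1}{\left(Y{\left(-4,m \right)} + f{\left(4 \right)}\right) 12} = \frac{1}{\left(\frac{6}{-6} + 6\right) 12} = \frac{1}{\left(6 \left(- \frac{1}{6}\right) + 6\right) 12} = \frac{1}{\left(-1 + 6\right) 12} = \frac{1}{5 \cdot 12} = \frac{1}{60}$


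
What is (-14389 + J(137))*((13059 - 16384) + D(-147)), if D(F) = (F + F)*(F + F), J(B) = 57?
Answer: -1191146852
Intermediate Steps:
D(F) = 4*F**2 (D(F) = (2*F)*(2*F) = 4*F**2)
(-14389 + J(137))*((13059 - 16384) + D(-147)) = (-14389 + 57)*((13059 - 16384) + 4*(-147)**2) = -14332*(-3325 + 4*21609) = -14332*(-3325 + 86436) = -14332*83111 = -1191146852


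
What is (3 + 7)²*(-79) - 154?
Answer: -8054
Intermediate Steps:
(3 + 7)²*(-79) - 154 = 10²*(-79) - 154 = 100*(-79) - 154 = -7900 - 154 = -8054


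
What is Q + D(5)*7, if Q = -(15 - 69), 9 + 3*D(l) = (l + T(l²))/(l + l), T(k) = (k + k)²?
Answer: 1235/2 ≈ 617.50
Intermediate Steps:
T(k) = 4*k² (T(k) = (2*k)² = 4*k²)
D(l) = -3 + (l + 4*l⁴)/(6*l) (D(l) = -3 + ((l + 4*(l²)²)/(l + l))/3 = -3 + ((l + 4*l⁴)/((2*l)))/3 = -3 + ((l + 4*l⁴)*(1/(2*l)))/3 = -3 + ((l + 4*l⁴)/(2*l))/3 = -3 + (l + 4*l⁴)/(6*l))
Q = 54 (Q = -1*(-54) = 54)
Q + D(5)*7 = 54 + (-17/6 + (⅔)*5³)*7 = 54 + (-17/6 + (⅔)*125)*7 = 54 + (-17/6 + 250/3)*7 = 54 + (161/2)*7 = 54 + 1127/2 = 1235/2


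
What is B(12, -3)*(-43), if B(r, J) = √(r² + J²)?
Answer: -129*√17 ≈ -531.88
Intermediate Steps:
B(r, J) = √(J² + r²)
B(12, -3)*(-43) = √((-3)² + 12²)*(-43) = √(9 + 144)*(-43) = √153*(-43) = (3*√17)*(-43) = -129*√17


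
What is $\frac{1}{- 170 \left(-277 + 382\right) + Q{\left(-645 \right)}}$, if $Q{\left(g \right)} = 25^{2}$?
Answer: $- \frac{1}{17225} \approx -5.8055 \cdot 10^{-5}$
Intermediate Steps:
$Q{\left(g \right)} = 625$
$\frac{1}{- 170 \left(-277 + 382\right) + Q{\left(-645 \right)}} = \frac{1}{- 170 \left(-277 + 382\right) + 625} = \frac{1}{\left(-170\right) 105 + 625} = \frac{1}{-17850 + 625} = \frac{1}{-17225} = - \frac{1}{17225}$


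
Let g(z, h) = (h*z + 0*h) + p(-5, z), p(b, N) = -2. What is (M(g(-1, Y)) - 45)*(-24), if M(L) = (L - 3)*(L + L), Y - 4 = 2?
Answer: -3144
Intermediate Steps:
Y = 6 (Y = 4 + 2 = 6)
g(z, h) = -2 + h*z (g(z, h) = (h*z + 0*h) - 2 = (h*z + 0) - 2 = h*z - 2 = -2 + h*z)
M(L) = 2*L*(-3 + L) (M(L) = (-3 + L)*(2*L) = 2*L*(-3 + L))
(M(g(-1, Y)) - 45)*(-24) = (2*(-2 + 6*(-1))*(-3 + (-2 + 6*(-1))) - 45)*(-24) = (2*(-2 - 6)*(-3 + (-2 - 6)) - 45)*(-24) = (2*(-8)*(-3 - 8) - 45)*(-24) = (2*(-8)*(-11) - 45)*(-24) = (176 - 45)*(-24) = 131*(-24) = -3144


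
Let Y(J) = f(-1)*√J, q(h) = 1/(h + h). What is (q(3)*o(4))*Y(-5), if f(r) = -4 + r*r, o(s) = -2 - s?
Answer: 3*I*√5 ≈ 6.7082*I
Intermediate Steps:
q(h) = 1/(2*h)
f(r) = -4 + r²
Y(J) = -3*√J (Y(J) = (-4 + (-1)²)*√J = (-4 + 1)*√J = -3*√J)
(q(3)*o(4))*Y(-5) = (((½)/3)*(-2 - 1*4))*(-3*I*√5) = (((½)*(⅓))*(-2 - 4))*(-3*I*√5) = ((⅙)*(-6))*(-3*I*√5) = -(-3)*I*√5 = 3*I*√5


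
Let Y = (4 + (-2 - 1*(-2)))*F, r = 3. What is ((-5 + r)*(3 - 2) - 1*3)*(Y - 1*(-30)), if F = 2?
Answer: -190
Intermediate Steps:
Y = 8 (Y = (4 + (-2 - 1*(-2)))*2 = (4 + (-2 + 2))*2 = (4 + 0)*2 = 4*2 = 8)
((-5 + r)*(3 - 2) - 1*3)*(Y - 1*(-30)) = ((-5 + 3)*(3 - 2) - 1*3)*(8 - 1*(-30)) = (-2*1 - 3)*(8 + 30) = (-2 - 3)*38 = -5*38 = -190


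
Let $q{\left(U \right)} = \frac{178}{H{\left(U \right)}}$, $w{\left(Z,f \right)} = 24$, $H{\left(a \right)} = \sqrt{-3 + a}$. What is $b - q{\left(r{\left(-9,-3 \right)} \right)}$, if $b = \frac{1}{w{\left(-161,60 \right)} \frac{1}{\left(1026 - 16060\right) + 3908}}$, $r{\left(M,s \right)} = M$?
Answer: $- \frac{5563}{12} + \frac{89 i \sqrt{3}}{3} \approx -463.58 + 51.384 i$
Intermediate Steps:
$q{\left(U \right)} = \frac{178}{\sqrt{-3 + U}}$
$b = - \frac{5563}{12}$ ($b = \frac{1}{24 \frac{1}{\left(1026 - 16060\right) + 3908}} = \frac{1}{24 \frac{1}{-15034 + 3908}} = \frac{1}{24 \frac{1}{-11126}} = \frac{1}{24 \left(- \frac{1}{11126}\right)} = \frac{1}{- \frac{12}{5563}} = - \frac{5563}{12} \approx -463.58$)
$b - q{\left(r{\left(-9,-3 \right)} \right)} = - \frac{5563}{12} - \frac{178}{\sqrt{-3 - 9}} = - \frac{5563}{12} - \frac{178}{2 i \sqrt{3}} = - \frac{5563}{12} - 178 \left(- \frac{i \sqrt{3}}{6}\right) = - \frac{5563}{12} - - \frac{89 i \sqrt{3}}{3} = - \frac{5563}{12} + \frac{89 i \sqrt{3}}{3}$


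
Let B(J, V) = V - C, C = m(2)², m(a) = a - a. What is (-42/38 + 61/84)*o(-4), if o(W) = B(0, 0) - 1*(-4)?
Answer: -605/399 ≈ -1.5163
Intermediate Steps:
m(a) = 0
C = 0 (C = 0² = 0)
B(J, V) = V (B(J, V) = V - 1*0 = V + 0 = V)
o(W) = 4 (o(W) = 0 - 1*(-4) = 0 + 4 = 4)
(-42/38 + 61/84)*o(-4) = (-42/38 + 61/84)*4 = (-42*1/38 + 61*(1/84))*4 = (-21/19 + 61/84)*4 = -605/1596*4 = -605/399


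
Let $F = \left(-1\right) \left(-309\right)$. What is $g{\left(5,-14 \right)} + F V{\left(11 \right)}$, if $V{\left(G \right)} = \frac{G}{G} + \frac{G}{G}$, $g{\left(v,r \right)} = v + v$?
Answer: $628$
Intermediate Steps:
$g{\left(v,r \right)} = 2 v$
$F = 309$
$V{\left(G \right)} = 2$ ($V{\left(G \right)} = 1 + 1 = 2$)
$g{\left(5,-14 \right)} + F V{\left(11 \right)} = 2 \cdot 5 + 309 \cdot 2 = 10 + 618 = 628$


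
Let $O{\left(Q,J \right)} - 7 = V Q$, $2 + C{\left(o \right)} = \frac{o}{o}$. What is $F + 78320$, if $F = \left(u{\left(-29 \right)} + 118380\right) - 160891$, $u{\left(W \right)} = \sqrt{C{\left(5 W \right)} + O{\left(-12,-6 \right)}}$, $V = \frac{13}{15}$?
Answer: $35809 + \frac{i \sqrt{110}}{5} \approx 35809.0 + 2.0976 i$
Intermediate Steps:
$V = \frac{13}{15}$ ($V = 13 \cdot \frac{1}{15} = \frac{13}{15} \approx 0.86667$)
$C{\left(o \right)} = -1$ ($C{\left(o \right)} = -2 + \frac{o}{o} = -2 + 1 = -1$)
$O{\left(Q,J \right)} = 7 + \frac{13 Q}{15}$
$u{\left(W \right)} = \frac{i \sqrt{110}}{5}$ ($u{\left(W \right)} = \sqrt{-1 + \left(7 + \frac{13}{15} \left(-12\right)\right)} = \sqrt{-1 + \left(7 - \frac{52}{5}\right)} = \sqrt{-1 - \frac{17}{5}} = \sqrt{- \frac{22}{5}} = \frac{i \sqrt{110}}{5}$)
$F = -42511 + \frac{i \sqrt{110}}{5}$ ($F = \left(\frac{i \sqrt{110}}{5} + 118380\right) - 160891 = \left(118380 + \frac{i \sqrt{110}}{5}\right) - 160891 = -42511 + \frac{i \sqrt{110}}{5} \approx -42511.0 + 2.0976 i$)
$F + 78320 = \left(-42511 + \frac{i \sqrt{110}}{5}\right) + 78320 = 35809 + \frac{i \sqrt{110}}{5}$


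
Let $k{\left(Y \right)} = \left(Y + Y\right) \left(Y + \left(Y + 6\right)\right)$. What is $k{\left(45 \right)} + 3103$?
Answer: $11743$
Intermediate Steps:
$k{\left(Y \right)} = 2 Y \left(6 + 2 Y\right)$ ($k{\left(Y \right)} = 2 Y \left(Y + \left(6 + Y\right)\right) = 2 Y \left(6 + 2 Y\right)$)
$k{\left(45 \right)} + 3103 = 4 \cdot 45 \left(3 + 45\right) + 3103 = 4 \cdot 45 \cdot 48 + 3103 = 8640 + 3103 = 11743$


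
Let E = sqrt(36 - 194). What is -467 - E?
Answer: -467 - I*sqrt(158) ≈ -467.0 - 12.57*I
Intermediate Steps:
E = I*sqrt(158) (E = sqrt(-158) = I*sqrt(158) ≈ 12.57*I)
-467 - E = -467 - I*sqrt(158)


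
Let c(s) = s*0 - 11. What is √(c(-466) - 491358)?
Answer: I*√491369 ≈ 700.98*I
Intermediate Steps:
c(s) = -11 (c(s) = 0 - 11 = -11)
√(c(-466) - 491358) = √(-11 - 491358) = √(-491369) = I*√491369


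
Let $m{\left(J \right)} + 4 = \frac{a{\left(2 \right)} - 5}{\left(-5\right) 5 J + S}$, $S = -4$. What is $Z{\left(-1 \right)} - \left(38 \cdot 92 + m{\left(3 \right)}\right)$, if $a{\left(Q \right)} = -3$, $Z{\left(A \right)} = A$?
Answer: $- \frac{275955}{79} \approx -3493.1$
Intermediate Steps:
$m{\left(J \right)} = -4 - \frac{8}{-4 - 25 J}$ ($m{\left(J \right)} = -4 + \frac{-3 - 5}{\left(-5\right) 5 J - 4} = -4 - \frac{8}{- 25 J - 4} = -4 - \frac{8}{-4 - 25 J}$)
$Z{\left(-1 \right)} - \left(38 \cdot 92 + m{\left(3 \right)}\right) = -1 - \left(38 \cdot 92 + \frac{4 \left(-2 - 75\right)}{4 + 25 \cdot 3}\right) = -1 - \left(3496 + \frac{4 \left(-2 - 75\right)}{4 + 75}\right) = -1 - \left(3496 + 4 \cdot \frac{1}{79} \left(-77\right)\right) = -1 - \left(3496 - \frac{308}{79}\right) = -1 - \frac{275876}{79} = - \frac{275955}{79}$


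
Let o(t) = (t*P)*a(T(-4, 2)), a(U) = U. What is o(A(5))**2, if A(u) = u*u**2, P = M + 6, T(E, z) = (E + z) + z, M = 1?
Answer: 0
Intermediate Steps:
T(E, z) = E + 2*z
P = 7 (P = 1 + 6 = 7)
A(u) = u**3
o(t) = 0 (o(t) = (t*7)*(-4 + 2*2) = (7*t)*(-4 + 4) = (7*t)*0 = 0)
o(A(5))**2 = 0**2 = 0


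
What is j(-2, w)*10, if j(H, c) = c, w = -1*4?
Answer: -40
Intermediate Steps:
w = -4
j(-2, w)*10 = -4*10 = -40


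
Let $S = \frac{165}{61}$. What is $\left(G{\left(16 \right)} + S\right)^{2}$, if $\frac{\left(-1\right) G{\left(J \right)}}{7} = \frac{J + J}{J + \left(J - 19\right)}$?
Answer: $\frac{132687361}{628849} \approx 211.0$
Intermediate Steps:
$G{\left(J \right)} = - \frac{14 J}{-19 + 2 J}$ ($G{\left(J \right)} = - 7 \frac{J + J}{J + \left(J - 19\right)} = - 7 \frac{2 J}{J + \left(-19 + J\right)} = - 7 \frac{2 J}{-19 + 2 J} = - \frac{14 J}{-19 + 2 J}$)
$S = \frac{165}{61}$ ($S = 165 \cdot \frac{1}{61} = \frac{165}{61} \approx 2.7049$)
$\left(G{\left(16 \right)} + S\right)^{2} = \left(\left(-14\right) 16 \frac{1}{-19 + 2 \cdot 16} + \frac{165}{61}\right)^{2} = \left(\left(-14\right) 16 \frac{1}{-19 + 32} + \frac{165}{61}\right)^{2} = \left(\left(-14\right) 16 \cdot \frac{1}{13} + \frac{165}{61}\right)^{2} = \left(- \frac{224}{13} + \frac{165}{61}\right)^{2} = \left(- \frac{11519}{793}\right)^{2} = \frac{132687361}{628849}$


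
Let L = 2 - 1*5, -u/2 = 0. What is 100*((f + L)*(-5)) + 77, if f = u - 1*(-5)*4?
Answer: -8423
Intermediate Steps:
u = 0 (u = -2*0 = 0)
f = 20 (f = 0 - 1*(-5)*4 = 0 + 5*4 = 0 + 20 = 20)
L = -3 (L = 2 - 5 = -3)
100*((f + L)*(-5)) + 77 = 100*((20 - 3)*(-5)) + 77 = 100*(17*(-5)) + 77 = 100*(-85) + 77 = -8500 + 77 = -8423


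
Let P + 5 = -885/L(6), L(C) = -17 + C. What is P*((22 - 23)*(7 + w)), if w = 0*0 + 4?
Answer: -830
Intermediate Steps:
w = 4 (w = 0 + 4 = 4)
P = 830/11 (P = -5 - 885/(-17 + 6) = -5 - 885/(-11) = -5 - 885*(-1/11) = -5 + 885/11 = 830/11 ≈ 75.455)
P*((22 - 23)*(7 + w)) = 830*((22 - 23)*(7 + 4))/11 = 830*(-1*11)/11 = (830/11)*(-11) = -830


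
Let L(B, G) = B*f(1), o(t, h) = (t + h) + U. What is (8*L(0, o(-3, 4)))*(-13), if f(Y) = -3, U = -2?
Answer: 0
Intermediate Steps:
o(t, h) = -2 + h + t (o(t, h) = (t + h) - 2 = (h + t) - 2 = -2 + h + t)
L(B, G) = -3*B (L(B, G) = B*(-3) = -3*B)
(8*L(0, o(-3, 4)))*(-13) = (8*(-3*0))*(-13) = (8*0)*(-13) = 0*(-13) = 0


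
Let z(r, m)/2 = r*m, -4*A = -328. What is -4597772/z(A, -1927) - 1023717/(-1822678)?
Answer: 2175945277373/144004320746 ≈ 15.110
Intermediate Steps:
A = 82 (A = -¼*(-328) = 82)
z(r, m) = 2*m*r (z(r, m) = 2*(r*m) = 2*(m*r) = 2*m*r)
-4597772/z(A, -1927) - 1023717/(-1822678) = -4597772/(2*(-1927)*82) - 1023717/(-1822678) = -4597772/(-316028) - 1023717*(-1/1822678) = -4597772*(-1/316028) + 1023717/1822678 = 1149443/79007 + 1023717/1822678 = 2175945277373/144004320746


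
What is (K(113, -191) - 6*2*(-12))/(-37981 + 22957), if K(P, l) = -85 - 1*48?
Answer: -11/15024 ≈ -0.00073216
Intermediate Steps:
K(P, l) = -133 (K(P, l) = -85 - 48 = -133)
(K(113, -191) - 6*2*(-12))/(-37981 + 22957) = (-133 - 6*2*(-12))/(-37981 + 22957) = (-133 - 12*(-12))/(-15024) = (-133 + 144)*(-1/15024) = 11*(-1/15024) = -11/15024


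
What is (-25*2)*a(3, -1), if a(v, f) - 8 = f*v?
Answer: -250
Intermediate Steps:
a(v, f) = 8 + f*v
(-25*2)*a(3, -1) = (-25*2)*(8 - 1*3) = -50*(8 - 3) = -50*5 = -250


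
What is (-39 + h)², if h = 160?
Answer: 14641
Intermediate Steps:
(-39 + h)² = (-39 + 160)² = 121² = 14641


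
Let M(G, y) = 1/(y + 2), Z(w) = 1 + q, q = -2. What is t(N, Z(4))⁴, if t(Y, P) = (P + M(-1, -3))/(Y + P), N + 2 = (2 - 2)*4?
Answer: 16/81 ≈ 0.19753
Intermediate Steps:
N = -2 (N = -2 + (2 - 2)*4 = -2 + 0*4 = -2 + 0 = -2)
Z(w) = -1 (Z(w) = 1 - 2 = -1)
M(G, y) = 1/(2 + y)
t(Y, P) = (-1 + P)/(P + Y) (t(Y, P) = (P + 1/(2 - 3))/(Y + P) = (P + 1/(-1))/(P + Y) = (P - 1)/(P + Y) = (-1 + P)/(P + Y))
t(N, Z(4))⁴ = ((-1 - 1)/(-1 - 2))⁴ = (-2/(-3))⁴ = (-⅓*(-2))⁴ = (⅔)⁴ = 16/81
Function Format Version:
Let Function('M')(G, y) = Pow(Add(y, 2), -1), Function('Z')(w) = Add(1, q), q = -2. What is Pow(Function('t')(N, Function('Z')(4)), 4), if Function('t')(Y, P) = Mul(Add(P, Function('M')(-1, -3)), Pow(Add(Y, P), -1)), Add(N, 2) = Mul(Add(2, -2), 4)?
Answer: Rational(16, 81) ≈ 0.19753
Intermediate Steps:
N = -2 (N = Add(-2, Mul(Add(2, -2), 4)) = Add(-2, Mul(0, 4)) = Add(-2, 0) = -2)
Function('Z')(w) = -1 (Function('Z')(w) = Add(1, -2) = -1)
Function('M')(G, y) = Pow(Add(2, y), -1)
Function('t')(Y, P) = Mul(Pow(Add(P, Y), -1), Add(-1, P)) (Function('t')(Y, P) = Mul(Add(P, Pow(Add(2, -3), -1)), Pow(Add(Y, P), -1)) = Mul(Add(P, Pow(-1, -1)), Pow(Add(P, Y), -1)) = Mul(Add(P, -1), Pow(Add(P, Y), -1)) = Mul(Add(-1, P), Pow(Add(P, Y), -1)) = Mul(Pow(Add(P, Y), -1), Add(-1, P)))
Pow(Function('t')(N, Function('Z')(4)), 4) = Pow(Mul(Pow(Add(-1, -2), -1), Add(-1, -1)), 4) = Pow(Mul(Pow(-3, -1), -2), 4) = Pow(Mul(Rational(-1, 3), -2), 4) = Pow(Rational(2, 3), 4) = Rational(16, 81)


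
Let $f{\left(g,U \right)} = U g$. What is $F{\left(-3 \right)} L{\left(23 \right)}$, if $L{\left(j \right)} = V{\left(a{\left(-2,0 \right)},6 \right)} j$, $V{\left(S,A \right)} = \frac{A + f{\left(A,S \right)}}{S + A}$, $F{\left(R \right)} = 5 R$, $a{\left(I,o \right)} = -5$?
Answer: $8280$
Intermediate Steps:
$V{\left(S,A \right)} = \frac{A + A S}{A + S}$ ($V{\left(S,A \right)} = \frac{A + S A}{S + A} = \frac{A + A S}{A + S}$)
$L{\left(j \right)} = - 24 j$ ($L{\left(j \right)} = \frac{6 \left(1 - 5\right)}{6 - 5} j = 6 \cdot 1^{-1} \left(-4\right) j = 6 \cdot 1 \left(-4\right) j = - 24 j$)
$F{\left(-3 \right)} L{\left(23 \right)} = 5 \left(-3\right) \left(\left(-24\right) 23\right) = \left(-15\right) \left(-552\right) = 8280$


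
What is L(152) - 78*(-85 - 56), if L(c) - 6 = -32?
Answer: 10972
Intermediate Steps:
L(c) = -26 (L(c) = 6 - 32 = -26)
L(152) - 78*(-85 - 56) = -26 - 78*(-85 - 56) = -26 - 78*(-141) = -26 - 1*(-10998) = -26 + 10998 = 10972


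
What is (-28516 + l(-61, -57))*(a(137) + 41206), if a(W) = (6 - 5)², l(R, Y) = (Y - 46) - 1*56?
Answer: -1181610725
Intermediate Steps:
l(R, Y) = -102 + Y (l(R, Y) = (-46 + Y) - 56 = -102 + Y)
a(W) = 1 (a(W) = 1² = 1)
(-28516 + l(-61, -57))*(a(137) + 41206) = (-28516 + (-102 - 57))*(1 + 41206) = (-28516 - 159)*41207 = -28675*41207 = -1181610725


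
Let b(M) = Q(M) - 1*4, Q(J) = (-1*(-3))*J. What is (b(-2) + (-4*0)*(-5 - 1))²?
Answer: 100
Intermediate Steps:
Q(J) = 3*J
b(M) = -4 + 3*M (b(M) = 3*M - 1*4 = 3*M - 4 = -4 + 3*M)
(b(-2) + (-4*0)*(-5 - 1))² = ((-4 + 3*(-2)) + (-4*0)*(-5 - 1))² = ((-4 - 6) + 0*(-6))² = (-10 + 0)² = (-10)² = 100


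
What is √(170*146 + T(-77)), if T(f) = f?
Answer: √24743 ≈ 157.30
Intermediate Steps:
√(170*146 + T(-77)) = √(170*146 - 77) = √(24820 - 77) = √24743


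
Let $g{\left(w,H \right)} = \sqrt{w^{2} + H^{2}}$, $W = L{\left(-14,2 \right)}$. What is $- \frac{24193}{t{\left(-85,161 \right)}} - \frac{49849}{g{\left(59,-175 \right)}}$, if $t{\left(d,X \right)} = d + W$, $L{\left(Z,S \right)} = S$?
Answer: $\frac{24193}{83} - \frac{49849 \sqrt{34106}}{34106} \approx 21.558$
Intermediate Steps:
$W = 2$
$t{\left(d,X \right)} = 2 + d$ ($t{\left(d,X \right)} = d + 2 = 2 + d$)
$g{\left(w,H \right)} = \sqrt{H^{2} + w^{2}}$
$- \frac{24193}{t{\left(-85,161 \right)}} - \frac{49849}{g{\left(59,-175 \right)}} = - \frac{24193}{2 - 85} - \frac{49849}{\sqrt{\left(-175\right)^{2} + 59^{2}}} = - \frac{24193}{-83} - \frac{49849}{\sqrt{30625 + 3481}} = \left(-24193\right) \left(- \frac{1}{83}\right) - \frac{49849}{\sqrt{34106}} = \frac{24193}{83} - 49849 \frac{\sqrt{34106}}{34106} = \frac{24193}{83} - \frac{49849 \sqrt{34106}}{34106}$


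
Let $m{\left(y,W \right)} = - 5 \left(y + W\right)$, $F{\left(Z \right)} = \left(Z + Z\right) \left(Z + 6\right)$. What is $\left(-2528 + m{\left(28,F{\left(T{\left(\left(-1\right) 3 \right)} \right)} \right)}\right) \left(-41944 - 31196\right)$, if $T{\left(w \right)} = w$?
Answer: $188554920$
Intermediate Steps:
$F{\left(Z \right)} = 2 Z \left(6 + Z\right)$
$m{\left(y,W \right)} = - 5 W - 5 y$ ($m{\left(y,W \right)} = - 5 \left(W + y\right) = - 5 W - 5 y$)
$\left(-2528 + m{\left(28,F{\left(T{\left(\left(-1\right) 3 \right)} \right)} \right)}\right) \left(-41944 - 31196\right) = \left(-2528 - \left(140 + 5 \cdot 2 \left(\left(-1\right) 3\right) \left(6 - 3\right)\right)\right) \left(-41944 - 31196\right) = \left(-2528 - \left(140 + 5 \cdot 2 \left(-3\right) \left(6 - 3\right)\right)\right) \left(-73140\right) = \left(-2528 - \left(140 + 5 \cdot 2 \left(-3\right) 3\right)\right) \left(-73140\right) = \left(-2528 - 50\right) \left(-73140\right) = \left(-2578\right) \left(-73140\right) = 188554920$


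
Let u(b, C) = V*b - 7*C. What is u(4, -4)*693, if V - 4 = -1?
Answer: 27720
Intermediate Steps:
V = 3 (V = 4 - 1 = 3)
u(b, C) = -7*C + 3*b (u(b, C) = 3*b - 7*C = -7*C + 3*b)
u(4, -4)*693 = (-7*(-4) + 3*4)*693 = (28 + 12)*693 = 40*693 = 27720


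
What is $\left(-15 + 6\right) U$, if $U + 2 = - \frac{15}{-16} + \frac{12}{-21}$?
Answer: $\frac{1647}{112} \approx 14.705$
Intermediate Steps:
$U = - \frac{183}{112}$ ($U = -2 + \left(- \frac{15}{-16} + \frac{12}{-21}\right) = -2 + \left(\left(-15\right) \left(- \frac{1}{16}\right) + 12 \left(- \frac{1}{21}\right)\right) = -2 + \left(\frac{15}{16} - \frac{4}{7}\right) = -2 + \frac{41}{112} = - \frac{183}{112} \approx -1.6339$)
$\left(-15 + 6\right) U = \left(-15 + 6\right) \left(- \frac{183}{112}\right) = \left(-9\right) \left(- \frac{183}{112}\right) = \frac{1647}{112}$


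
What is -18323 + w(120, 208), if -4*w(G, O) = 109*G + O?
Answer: -21645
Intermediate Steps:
w(G, O) = -109*G/4 - O/4 (w(G, O) = -(109*G + O)/4 = -(O + 109*G)/4 = -109*G/4 - O/4)
-18323 + w(120, 208) = -18323 + (-109/4*120 - ¼*208) = -18323 + (-3270 - 52) = -18323 - 3322 = -21645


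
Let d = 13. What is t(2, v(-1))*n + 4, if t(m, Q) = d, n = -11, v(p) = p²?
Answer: -139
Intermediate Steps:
t(m, Q) = 13
t(2, v(-1))*n + 4 = 13*(-11) + 4 = -143 + 4 = -139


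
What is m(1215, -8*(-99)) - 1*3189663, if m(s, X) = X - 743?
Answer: -3189614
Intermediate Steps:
m(s, X) = -743 + X
m(1215, -8*(-99)) - 1*3189663 = (-743 - 8*(-99)) - 1*3189663 = (-743 + 792) - 3189663 = 49 - 3189663 = -3189614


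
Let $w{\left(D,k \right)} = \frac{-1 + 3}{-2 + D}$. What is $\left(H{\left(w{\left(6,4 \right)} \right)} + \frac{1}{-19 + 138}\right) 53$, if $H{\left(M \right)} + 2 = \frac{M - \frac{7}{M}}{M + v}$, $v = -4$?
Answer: $\frac{11766}{119} \approx 98.874$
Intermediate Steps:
$w{\left(D,k \right)} = \frac{2}{-2 + D}$
$H{\left(M \right)} = -2 + \frac{M - \frac{7}{M}}{-4 + M}$ ($H{\left(M \right)} = -2 + \frac{M - \frac{7}{M}}{M - 4} = -2 + \frac{M - \frac{7}{M}}{-4 + M}$)
$\left(H{\left(w{\left(6,4 \right)} \right)} + \frac{1}{-19 + 138}\right) 53 = \left(\frac{-7 - \left(\frac{2}{-2 + 6}\right)^{2} + 8 \frac{2}{-2 + 6}}{\frac{2}{-2 + 6} \left(-4 + \frac{2}{-2 + 6}\right)} + \frac{1}{-19 + 138}\right) 53 = \left(\frac{-7 - \left(\frac{2}{4}\right)^{2} + 8 \cdot \frac{2}{4}}{\frac{2}{4} \left(-4 + \frac{2}{4}\right)} + \frac{1}{119}\right) 53 = \left(\frac{-7 - \left(2 \cdot \frac{1}{4}\right)^{2} + 8 \cdot 2 \cdot \frac{1}{4}}{2 \cdot \frac{1}{4} \left(-4 + 2 \cdot \frac{1}{4}\right)} + \frac{1}{119}\right) 53 = \left(\frac{\frac{1}{\frac{1}{2}} \left(-7 - \left(\frac{1}{2}\right)^{2} + 8 \cdot \frac{1}{2}\right)}{-4 + \frac{1}{2}} + \frac{1}{119}\right) 53 = \left(\frac{2 \left(-7 - \frac{1}{4} + 4\right)}{- \frac{7}{2}} + \frac{1}{119}\right) 53 = \left(2 \left(- \frac{2}{7}\right) \left(-7 - \frac{1}{4} + 4\right) + \frac{1}{119}\right) 53 = \left(2 \left(- \frac{2}{7}\right) \left(- \frac{13}{4}\right) + \frac{1}{119}\right) 53 = \left(\frac{13}{7} + \frac{1}{119}\right) 53 = \frac{222}{119} \cdot 53 = \frac{11766}{119}$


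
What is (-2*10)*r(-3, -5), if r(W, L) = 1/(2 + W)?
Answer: 20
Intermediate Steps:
(-2*10)*r(-3, -5) = (-2*10)/(2 - 3) = -20/(-1) = -20*(-1) = 20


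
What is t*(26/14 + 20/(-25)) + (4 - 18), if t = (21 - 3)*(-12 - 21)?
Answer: -22468/35 ≈ -641.94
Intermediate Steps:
t = -594 (t = 18*(-33) = -594)
t*(26/14 + 20/(-25)) + (4 - 18) = -594*(26/14 + 20/(-25)) + (4 - 18) = -594*(26*(1/14) + 20*(-1/25)) - 14 = -594*(13/7 - ⅘) - 14 = -594*37/35 - 14 = -21978/35 - 14 = -22468/35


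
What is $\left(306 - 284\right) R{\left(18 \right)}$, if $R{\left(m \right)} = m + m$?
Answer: $792$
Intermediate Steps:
$R{\left(m \right)} = 2 m$
$\left(306 - 284\right) R{\left(18 \right)} = \left(306 - 284\right) 2 \cdot 18 = 22 \cdot 36 = 792$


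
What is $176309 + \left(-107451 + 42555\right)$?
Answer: $111413$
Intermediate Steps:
$176309 + \left(-107451 + 42555\right) = 176309 - 64896 = 111413$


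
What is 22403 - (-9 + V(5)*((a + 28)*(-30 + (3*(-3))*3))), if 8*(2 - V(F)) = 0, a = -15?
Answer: 23894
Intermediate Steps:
V(F) = 2 (V(F) = 2 - ⅛*0 = 2 + 0 = 2)
22403 - (-9 + V(5)*((a + 28)*(-30 + (3*(-3))*3))) = 22403 - (-9 + 2*((-15 + 28)*(-30 + (3*(-3))*3))) = 22403 - (-9 + 2*(13*(-30 - 9*3))) = 22403 - (-9 + 2*(13*(-30 - 27))) = 22403 - (-9 + 2*(13*(-57))) = 22403 - (-9 + 2*(-741)) = 22403 - (-9 - 1482) = 22403 - 1*(-1491) = 22403 + 1491 = 23894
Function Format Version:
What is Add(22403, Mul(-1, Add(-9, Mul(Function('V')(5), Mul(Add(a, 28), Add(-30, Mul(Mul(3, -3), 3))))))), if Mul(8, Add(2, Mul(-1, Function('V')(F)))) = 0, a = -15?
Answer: 23894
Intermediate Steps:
Function('V')(F) = 2 (Function('V')(F) = Add(2, Mul(Rational(-1, 8), 0)) = Add(2, 0) = 2)
Add(22403, Mul(-1, Add(-9, Mul(Function('V')(5), Mul(Add(a, 28), Add(-30, Mul(Mul(3, -3), 3))))))) = Add(22403, Mul(-1, Add(-9, Mul(2, Mul(Add(-15, 28), Add(-30, Mul(Mul(3, -3), 3))))))) = Add(22403, Mul(-1, Add(-9, Mul(2, Mul(13, Add(-30, Mul(-9, 3))))))) = Add(22403, Mul(-1, Add(-9, Mul(2, Mul(13, Add(-30, -27)))))) = Add(22403, Mul(-1, Add(-9, Mul(2, Mul(13, -57))))) = Add(22403, Mul(-1, Add(-9, Mul(2, -741)))) = Add(22403, Mul(-1, Add(-9, -1482))) = Add(22403, Mul(-1, -1491)) = Add(22403, 1491) = 23894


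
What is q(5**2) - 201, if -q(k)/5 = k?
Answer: -326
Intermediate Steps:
q(k) = -5*k
q(5**2) - 201 = -5*5**2 - 201 = -5*25 - 201 = -125 - 201 = -326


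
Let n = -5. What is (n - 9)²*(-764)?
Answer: -149744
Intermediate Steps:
(n - 9)²*(-764) = (-5 - 9)²*(-764) = (-14)²*(-764) = 196*(-764) = -149744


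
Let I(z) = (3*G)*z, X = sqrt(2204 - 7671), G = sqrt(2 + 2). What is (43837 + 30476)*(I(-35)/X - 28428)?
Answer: -2112569964 + 2229390*I*sqrt(5467)/781 ≈ -2.1126e+9 + 2.1106e+5*I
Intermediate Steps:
G = 2 (G = sqrt(4) = 2)
X = I*sqrt(5467) (X = sqrt(-5467) = I*sqrt(5467) ≈ 73.939*I)
I(z) = 6*z (I(z) = (3*2)*z = 6*z)
(43837 + 30476)*(I(-35)/X - 28428) = (43837 + 30476)*((6*(-35))/((I*sqrt(5467))) - 28428) = 74313*(-(-30)*I*sqrt(5467)/781 - 28428) = 74313*(30*I*sqrt(5467)/781 - 28428) = 74313*(-28428 + 30*I*sqrt(5467)/781) = -2112569964 + 2229390*I*sqrt(5467)/781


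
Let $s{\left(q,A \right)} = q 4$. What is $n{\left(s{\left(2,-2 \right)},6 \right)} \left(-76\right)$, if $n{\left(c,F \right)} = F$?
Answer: $-456$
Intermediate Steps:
$s{\left(q,A \right)} = 4 q$
$n{\left(s{\left(2,-2 \right)},6 \right)} \left(-76\right) = 6 \left(-76\right) = -456$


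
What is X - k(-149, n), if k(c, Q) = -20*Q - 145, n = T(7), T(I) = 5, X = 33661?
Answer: 33906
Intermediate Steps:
n = 5
k(c, Q) = -145 - 20*Q
X - k(-149, n) = 33661 - (-145 - 20*5) = 33661 - (-145 - 100) = 33661 - 1*(-245) = 33661 + 245 = 33906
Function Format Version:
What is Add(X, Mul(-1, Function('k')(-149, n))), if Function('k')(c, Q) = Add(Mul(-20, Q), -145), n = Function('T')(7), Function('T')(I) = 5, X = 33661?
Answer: 33906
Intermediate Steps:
n = 5
Function('k')(c, Q) = Add(-145, Mul(-20, Q))
Add(X, Mul(-1, Function('k')(-149, n))) = Add(33661, Mul(-1, Add(-145, Mul(-20, 5)))) = Add(33661, Mul(-1, Add(-145, -100))) = Add(33661, Mul(-1, -245)) = Add(33661, 245) = 33906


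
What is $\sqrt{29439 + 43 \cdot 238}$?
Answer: $\sqrt{39673} \approx 199.18$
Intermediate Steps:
$\sqrt{29439 + 43 \cdot 238} = \sqrt{29439 + 10234} = \sqrt{39673}$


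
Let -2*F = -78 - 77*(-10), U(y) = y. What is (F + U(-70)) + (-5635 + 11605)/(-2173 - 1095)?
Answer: -682729/1634 ≈ -417.83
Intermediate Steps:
F = -346 (F = -(-78 - 77*(-10))/2 = -(-78 + 770)/2 = -1/2*692 = -346)
(F + U(-70)) + (-5635 + 11605)/(-2173 - 1095) = (-346 - 70) + (-5635 + 11605)/(-2173 - 1095) = -416 + 5970/(-3268) = -416 + 5970*(-1/3268) = -416 - 2985/1634 = -682729/1634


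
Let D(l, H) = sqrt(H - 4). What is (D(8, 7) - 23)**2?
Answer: (23 - sqrt(3))**2 ≈ 452.33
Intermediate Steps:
D(l, H) = sqrt(-4 + H)
(D(8, 7) - 23)**2 = (sqrt(-4 + 7) - 23)**2 = (sqrt(3) - 23)**2 = (-23 + sqrt(3))**2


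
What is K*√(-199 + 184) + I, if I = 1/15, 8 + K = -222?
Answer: 1/15 - 230*I*√15 ≈ 0.066667 - 890.79*I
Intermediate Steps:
K = -230 (K = -8 - 222 = -230)
I = 1/15 ≈ 0.066667
K*√(-199 + 184) + I = -230*√(-199 + 184) + 1/15 = -230*I*√15 + 1/15 = 1/15 - 230*I*√15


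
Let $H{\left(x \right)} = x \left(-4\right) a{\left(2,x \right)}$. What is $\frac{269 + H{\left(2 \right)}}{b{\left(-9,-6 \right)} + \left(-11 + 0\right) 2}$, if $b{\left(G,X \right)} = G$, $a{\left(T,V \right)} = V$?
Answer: $- \frac{253}{31} \approx -8.1613$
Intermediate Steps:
$H{\left(x \right)} = - 4 x^{2}$ ($H{\left(x \right)} = x \left(-4\right) x = - 4 x x = - 4 x^{2}$)
$\frac{269 + H{\left(2 \right)}}{b{\left(-9,-6 \right)} + \left(-11 + 0\right) 2} = \frac{269 - 4 \cdot 2^{2}}{-9 + \left(-11 + 0\right) 2} = \frac{269 - 16}{-9 - 22} = \frac{253}{-31} = 253 \left(- \frac{1}{31}\right) = - \frac{253}{31}$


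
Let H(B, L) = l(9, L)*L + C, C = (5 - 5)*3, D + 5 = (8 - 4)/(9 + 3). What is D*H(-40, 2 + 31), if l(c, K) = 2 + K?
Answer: -5390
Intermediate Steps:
D = -14/3 (D = -5 + (8 - 4)/(9 + 3) = -5 + 4/12 = -5 + 4*(1/12) = -5 + ⅓ = -14/3 ≈ -4.6667)
C = 0 (C = 0*3 = 0)
H(B, L) = L*(2 + L) (H(B, L) = (2 + L)*L + 0 = L*(2 + L) + 0 = L*(2 + L))
D*H(-40, 2 + 31) = -14*(2 + 31)*(2 + (2 + 31))/3 = -154*(2 + 33) = -154*35 = -14/3*1155 = -5390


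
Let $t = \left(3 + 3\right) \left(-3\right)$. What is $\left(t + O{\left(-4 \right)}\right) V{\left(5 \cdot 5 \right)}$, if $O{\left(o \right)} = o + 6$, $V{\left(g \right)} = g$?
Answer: $-400$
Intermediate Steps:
$t = -18$ ($t = 6 \left(-3\right) = -18$)
$O{\left(o \right)} = 6 + o$
$\left(t + O{\left(-4 \right)}\right) V{\left(5 \cdot 5 \right)} = \left(-18 + \left(6 - 4\right)\right) 5 \cdot 5 = \left(-18 + 2\right) 25 = \left(-16\right) 25 = -400$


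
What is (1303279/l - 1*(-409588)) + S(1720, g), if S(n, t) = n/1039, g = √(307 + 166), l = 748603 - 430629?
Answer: 135319530787929/330374986 ≈ 4.0959e+5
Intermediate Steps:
l = 317974
g = √473 ≈ 21.749
S(n, t) = n/1039 (S(n, t) = n*(1/1039) = n/1039)
(1303279/l - 1*(-409588)) + S(1720, g) = (1303279/317974 - 1*(-409588)) + (1/1039)*1720 = (1303279*(1/317974) + 409588) + 1720/1039 = (1303279/317974 + 409588) + 1720/1039 = 130239637991/317974 + 1720/1039 = 135319530787929/330374986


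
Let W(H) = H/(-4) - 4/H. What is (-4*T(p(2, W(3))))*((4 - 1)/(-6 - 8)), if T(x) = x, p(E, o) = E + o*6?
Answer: -9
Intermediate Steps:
W(H) = -4/H - H/4 (W(H) = H*(-1/4) - 4/H = -H/4 - 4/H = -4/H - H/4)
p(E, o) = E + 6*o
(-4*T(p(2, W(3))))*((4 - 1)/(-6 - 8)) = (-4*(2 + 6*(-4/3 - 1/4*3)))*((4 - 1)/(-6 - 8)) = (-4*(2 + 6*(-4*1/3 - 3/4)))*(3/(-14)) = (-4*(2 + 6*(-4/3 - 3/4)))*(3*(-1/14)) = -4*(2 + 6*(-25/12))*(-3/14) = -4*(2 - 25/2)*(-3/14) = -4*(-21/2)*(-3/14) = 42*(-3/14) = -9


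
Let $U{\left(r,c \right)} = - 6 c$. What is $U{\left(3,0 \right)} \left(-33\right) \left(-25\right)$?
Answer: $0$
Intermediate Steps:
$U{\left(3,0 \right)} \left(-33\right) \left(-25\right) = \left(-6\right) 0 \left(-33\right) \left(-25\right) = 0 \left(-33\right) \left(-25\right) = 0 \left(-25\right) = 0$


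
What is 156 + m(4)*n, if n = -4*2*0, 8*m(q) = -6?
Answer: 156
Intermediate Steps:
m(q) = -3/4 (m(q) = (1/8)*(-6) = -3/4)
n = 0 (n = -8*0 = 0)
156 + m(4)*n = 156 - 3/4*0 = 156 + 0 = 156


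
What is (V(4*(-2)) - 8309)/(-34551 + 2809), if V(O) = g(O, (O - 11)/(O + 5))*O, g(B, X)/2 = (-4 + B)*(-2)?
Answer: 8693/31742 ≈ 0.27386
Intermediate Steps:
g(B, X) = 16 - 4*B (g(B, X) = 2*((-4 + B)*(-2)) = 2*(8 - 2*B) = 16 - 4*B)
V(O) = O*(16 - 4*O) (V(O) = (16 - 4*O)*O = O*(16 - 4*O))
(V(4*(-2)) - 8309)/(-34551 + 2809) = (4*(4*(-2))*(4 - 4*(-2)) - 8309)/(-34551 + 2809) = (4*(-8)*(4 - 1*(-8)) - 8309)/(-31742) = (4*(-8)*(4 + 8) - 8309)*(-1/31742) = (4*(-8)*12 - 8309)*(-1/31742) = (-384 - 8309)*(-1/31742) = -8693*(-1/31742) = 8693/31742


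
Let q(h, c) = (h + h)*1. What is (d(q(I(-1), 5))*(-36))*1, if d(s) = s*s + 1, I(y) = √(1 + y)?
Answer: -36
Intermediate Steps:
q(h, c) = 2*h (q(h, c) = (2*h)*1 = 2*h)
d(s) = 1 + s² (d(s) = s² + 1 = 1 + s²)
(d(q(I(-1), 5))*(-36))*1 = ((1 + (2*√(1 - 1))²)*(-36))*1 = ((1 + (2*√0)²)*(-36))*1 = ((1 + (2*0)²)*(-36))*1 = ((1 + 0²)*(-36))*1 = ((1 + 0)*(-36))*1 = (1*(-36))*1 = -36*1 = -36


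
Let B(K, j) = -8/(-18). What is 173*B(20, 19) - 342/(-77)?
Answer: 56362/693 ≈ 81.330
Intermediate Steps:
B(K, j) = 4/9 (B(K, j) = -8*(-1/18) = 4/9)
173*B(20, 19) - 342/(-77) = 173*(4/9) - 342/(-77) = 692/9 - 342*(-1/77) = 692/9 + 342/77 = 56362/693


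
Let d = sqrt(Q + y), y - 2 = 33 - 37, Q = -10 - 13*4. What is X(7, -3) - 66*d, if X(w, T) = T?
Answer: -3 - 528*I ≈ -3.0 - 528.0*I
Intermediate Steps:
Q = -62 (Q = -10 - 1*52 = -10 - 52 = -62)
y = -2 (y = 2 + (33 - 37) = 2 - 4 = -2)
d = 8*I (d = sqrt(-62 - 2) = sqrt(-64) = 8*I ≈ 8.0*I)
X(7, -3) - 66*d = -3 - 528*I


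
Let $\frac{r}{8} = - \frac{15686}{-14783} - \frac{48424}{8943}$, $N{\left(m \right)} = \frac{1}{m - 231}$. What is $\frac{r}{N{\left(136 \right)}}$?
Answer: $\frac{437434791440}{132204369} \approx 3308.8$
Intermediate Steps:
$N{\left(m \right)} = \frac{1}{-231 + m}$
$r = - \frac{4604576752}{132204369}$ ($r = 8 \left(- \frac{15686}{-14783} - \frac{48424}{8943}\right) = 8 \left(\left(-15686\right) \left(- \frac{1}{14783}\right) - \frac{48424}{8943}\right) = 8 \left(\frac{15686}{14783} - \frac{48424}{8943}\right) = 8 \left(- \frac{575572094}{132204369}\right) = - \frac{4604576752}{132204369} \approx -34.829$)
$\frac{r}{N{\left(136 \right)}} = - \frac{4604576752}{132204369 \frac{1}{-231 + 136}} = - \frac{4604576752}{132204369 \frac{1}{-95}} = - \frac{4604576752}{132204369 \left(- \frac{1}{95}\right)} = \left(- \frac{4604576752}{132204369}\right) \left(-95\right) = \frac{437434791440}{132204369}$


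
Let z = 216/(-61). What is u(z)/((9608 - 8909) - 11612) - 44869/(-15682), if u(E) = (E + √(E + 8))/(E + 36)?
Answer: 26931140927/9412571630 - √1037/5401935 ≈ 2.8612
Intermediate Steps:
z = -216/61 (z = 216*(-1/61) = -216/61 ≈ -3.5410)
u(E) = (E + √(8 + E))/(36 + E)
u(z)/((9608 - 8909) - 11612) - 44869/(-15682) = ((-216/61 + √(8 - 216/61))/(36 - 216/61))/((9608 - 8909) - 11612) - 44869/(-15682) = ((-216/61 + √(272/61))/(1980/61))/(699 - 11612) - 44869*(-1/15682) = (61*(-216/61 + 4*√1037/61)/1980)/(-10913) + 44869/15682 = (-6/55 + √1037/495)*(-1/10913) + 44869/15682 = (6/600215 - √1037/5401935) + 44869/15682 = 26931140927/9412571630 - √1037/5401935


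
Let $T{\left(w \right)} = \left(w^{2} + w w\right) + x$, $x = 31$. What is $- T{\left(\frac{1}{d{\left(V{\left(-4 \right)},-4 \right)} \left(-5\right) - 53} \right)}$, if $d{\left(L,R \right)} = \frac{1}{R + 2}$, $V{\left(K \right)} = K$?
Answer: $- \frac{316239}{10201} \approx -31.001$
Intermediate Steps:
$d{\left(L,R \right)} = \frac{1}{2 + R}$
$T{\left(w \right)} = 31 + 2 w^{2}$ ($T{\left(w \right)} = \left(w^{2} + w w\right) + 31 = \left(w^{2} + w^{2}\right) + 31 = 2 w^{2} + 31 = 31 + 2 w^{2}$)
$- T{\left(\frac{1}{d{\left(V{\left(-4 \right)},-4 \right)} \left(-5\right) - 53} \right)} = - (31 + 2 \left(\frac{1}{\frac{1}{2 - 4} \left(-5\right) - 53}\right)^{2}) = - (31 + 2 \left(\frac{1}{\frac{1}{-2} \left(-5\right) - 53}\right)^{2}) = - (31 + 2 \left(\frac{1}{\left(- \frac{1}{2}\right) \left(-5\right) - 53}\right)^{2}) = - (31 + 2 \left(\frac{1}{\frac{5}{2} - 53}\right)^{2}) = - (31 + 2 \left(\frac{1}{- \frac{101}{2}}\right)^{2}) = - (31 + 2 \left(- \frac{2}{101}\right)^{2}) = - (31 + 2 \cdot \frac{4}{10201}) = - (31 + \frac{8}{10201}) = \left(-1\right) \frac{316239}{10201} = - \frac{316239}{10201}$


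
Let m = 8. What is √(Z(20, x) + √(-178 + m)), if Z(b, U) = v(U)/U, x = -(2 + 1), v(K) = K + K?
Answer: √(2 + I*√170) ≈ 2.756 + 2.3655*I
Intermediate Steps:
v(K) = 2*K
x = -3 (x = -1*3 = -3)
Z(b, U) = 2 (Z(b, U) = (2*U)/U = 2)
√(Z(20, x) + √(-178 + m)) = √(2 + √(-178 + 8)) = √(2 + √(-170)) = √(2 + I*√170)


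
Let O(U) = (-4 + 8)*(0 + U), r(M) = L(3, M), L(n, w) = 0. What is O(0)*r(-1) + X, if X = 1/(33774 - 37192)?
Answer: -1/3418 ≈ -0.00029257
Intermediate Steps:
r(M) = 0
O(U) = 4*U
X = -1/3418 (X = 1/(-3418) = -1/3418 ≈ -0.00029257)
O(0)*r(-1) + X = (4*0)*0 - 1/3418 = 0*0 - 1/3418 = 0 - 1/3418 = -1/3418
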